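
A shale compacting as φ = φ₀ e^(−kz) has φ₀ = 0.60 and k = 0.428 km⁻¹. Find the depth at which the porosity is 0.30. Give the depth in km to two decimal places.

1.62 km

Invert Athy's law: z = ln(φ₀/φ) / k
z = ln(0.6/0.3) / 0.428 = ln(2) / 0.428 = 0.6931 / 0.428 = 1.620 km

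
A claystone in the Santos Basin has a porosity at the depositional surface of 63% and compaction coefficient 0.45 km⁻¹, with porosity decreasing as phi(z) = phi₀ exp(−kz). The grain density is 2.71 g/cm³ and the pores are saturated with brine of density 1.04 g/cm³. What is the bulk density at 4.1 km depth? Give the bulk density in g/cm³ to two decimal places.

Porosity at depth: phi = 0.63·exp(−0.45×4.1) = 0.63×0.1580 = 0.0996
Bulk density: ρ_b = (1−phi)ρ_g + phi·ρ_f = 0.9004×2.71 + 0.0996×1.04
       = 2.440 + 0.104 = 2.544 g/cm³

2.54 g/cm³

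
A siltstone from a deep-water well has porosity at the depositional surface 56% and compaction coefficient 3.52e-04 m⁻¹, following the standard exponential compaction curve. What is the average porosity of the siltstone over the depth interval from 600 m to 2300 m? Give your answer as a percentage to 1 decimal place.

34.1%

Working in km (1 km = 1000 m; c in km⁻¹ = c in m⁻¹ × 1000):
⟨n⟩ = (1/(z₂−z₁)) ∫ n₀ e^(−cz) dz = n₀·(e^(−c·z₁) − e^(−c·z₂)) / (c·(z₂−z₁))
e^(−0.352×0.6) = 0.8096; e^(−0.352×2.3) = 0.4450
⟨n⟩ = 0.56 × (0.8096 − 0.4450) / (0.352 × 1.7) = 0.56 × 0.6093 = 0.3412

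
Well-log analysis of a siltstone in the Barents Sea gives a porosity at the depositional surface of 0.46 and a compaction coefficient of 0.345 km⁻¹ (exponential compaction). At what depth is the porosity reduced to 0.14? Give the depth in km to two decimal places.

3.45 km

Invert Athy's law: z = ln(φ₀/φ) / c
z = ln(0.46/0.14) / 0.345 = ln(3.286) / 0.345 = 1.1896 / 0.345 = 3.448 km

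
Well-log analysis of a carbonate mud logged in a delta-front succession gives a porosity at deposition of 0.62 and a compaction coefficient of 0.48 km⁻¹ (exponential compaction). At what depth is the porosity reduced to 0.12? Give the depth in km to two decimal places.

Invert Athy's law: d = ln(phi₀/phi) / β
d = ln(0.62/0.12) / 0.48 = ln(5.167) / 0.48 = 1.6422 / 0.48 = 3.421 km

3.42 km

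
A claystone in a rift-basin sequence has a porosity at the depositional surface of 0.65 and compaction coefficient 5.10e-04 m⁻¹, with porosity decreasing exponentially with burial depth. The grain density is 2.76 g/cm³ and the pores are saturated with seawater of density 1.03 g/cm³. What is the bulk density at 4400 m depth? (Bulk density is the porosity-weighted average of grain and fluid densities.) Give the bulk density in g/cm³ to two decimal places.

Working in km (1 km = 1000 m; β in km⁻¹ = β in m⁻¹ × 1000):
Porosity at depth: φ = 0.65·exp(−0.51×4.4) = 0.65×0.1060 = 0.0689
Bulk density: ρ_b = (1−φ)ρ_g + φ·ρ_f = 0.9311×2.76 + 0.0689×1.03
       = 2.570 + 0.071 = 2.641 g/cm³

2.64 g/cm³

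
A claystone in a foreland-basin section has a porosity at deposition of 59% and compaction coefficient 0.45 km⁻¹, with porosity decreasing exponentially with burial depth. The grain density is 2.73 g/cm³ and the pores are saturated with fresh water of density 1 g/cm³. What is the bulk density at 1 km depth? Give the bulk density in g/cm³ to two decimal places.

2.08 g/cm³

Porosity at depth: phi = 0.59·exp(−0.45×1) = 0.59×0.6376 = 0.3762
Bulk density: ρ_b = (1−phi)ρ_g + phi·ρ_f = 0.6238×2.73 + 0.3762×1
       = 1.703 + 0.376 = 2.079 g/cm³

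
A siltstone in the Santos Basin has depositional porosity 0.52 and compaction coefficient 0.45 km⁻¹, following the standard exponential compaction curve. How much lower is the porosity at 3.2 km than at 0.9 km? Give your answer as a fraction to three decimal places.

phi(0.9) = 0.52·e^(−0.45×0.9) = 0.3468
phi(3.2) = 0.52·e^(−0.45×3.2) = 0.1232
Δphi = 0.3468 − 0.1232 = 0.2236

0.224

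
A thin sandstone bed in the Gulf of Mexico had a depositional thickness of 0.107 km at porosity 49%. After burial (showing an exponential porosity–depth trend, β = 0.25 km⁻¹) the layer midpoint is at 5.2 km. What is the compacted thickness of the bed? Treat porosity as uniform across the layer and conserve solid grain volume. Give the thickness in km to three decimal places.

0.063 km

Porosity at 5.2 km: n = 0.49·exp(−0.25×5.2) = 0.1335
Solid-volume conservation: h(1−n) = h₀(1−n₀) ⇒ h = h₀·(1−n₀)/(1−n)
h = 0.107 × (1 − 0.49)/(1 − 0.1335) = 0.107 × 0.5886 = 0.0630 km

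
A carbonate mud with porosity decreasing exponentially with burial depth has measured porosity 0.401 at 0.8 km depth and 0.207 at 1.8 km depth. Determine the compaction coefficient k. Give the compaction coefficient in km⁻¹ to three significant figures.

0.661 km⁻¹

Athy: φ(z) = φ₀ e^(−kz) ⇒ φ₁/φ₂ = e^{k(z₂−z₁)} ⇒ k = ln(φ₁/φ₂)/(z₂−z₁)
k = ln(0.401/0.207) / (1.8 − 0.8) = ln(1.937) / 1 = 0.6612 / 1 = 0.6612 km⁻¹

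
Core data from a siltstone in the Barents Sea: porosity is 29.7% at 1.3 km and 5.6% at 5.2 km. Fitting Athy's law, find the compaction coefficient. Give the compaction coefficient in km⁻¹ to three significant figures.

Athy: n(d) = n₀ e^(−kd) ⇒ n₁/n₂ = e^{k(d₂−d₁)} ⇒ k = ln(n₁/n₂)/(d₂−d₁)
k = ln(0.297/0.056) / (5.2 − 1.3) = ln(5.304) / 3.9 = 1.6684 / 3.9 = 0.4278 km⁻¹

0.428 km⁻¹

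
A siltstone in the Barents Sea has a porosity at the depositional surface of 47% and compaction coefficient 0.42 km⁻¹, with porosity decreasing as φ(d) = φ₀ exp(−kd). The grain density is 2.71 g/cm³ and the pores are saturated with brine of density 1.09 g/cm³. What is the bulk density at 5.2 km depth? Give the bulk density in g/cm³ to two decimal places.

2.62 g/cm³

Porosity at depth: φ = 0.47·exp(−0.42×5.2) = 0.47×0.1126 = 0.0529
Bulk density: ρ_b = (1−φ)ρ_g + φ·ρ_f = 0.9471×2.71 + 0.0529×1.09
       = 2.567 + 0.058 = 2.624 g/cm³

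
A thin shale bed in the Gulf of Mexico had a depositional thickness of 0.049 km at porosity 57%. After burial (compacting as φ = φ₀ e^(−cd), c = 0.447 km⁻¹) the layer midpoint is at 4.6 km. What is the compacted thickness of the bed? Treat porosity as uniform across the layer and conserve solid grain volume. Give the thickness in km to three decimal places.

Porosity at 4.6 km: φ = 0.57·exp(−0.447×4.6) = 0.0729
Solid-volume conservation: h(1−φ) = h₀(1−φ₀) ⇒ h = h₀·(1−φ₀)/(1−φ)
h = 0.049 × (1 − 0.57)/(1 − 0.0729) = 0.049 × 0.4638 = 0.0227 km

0.023 km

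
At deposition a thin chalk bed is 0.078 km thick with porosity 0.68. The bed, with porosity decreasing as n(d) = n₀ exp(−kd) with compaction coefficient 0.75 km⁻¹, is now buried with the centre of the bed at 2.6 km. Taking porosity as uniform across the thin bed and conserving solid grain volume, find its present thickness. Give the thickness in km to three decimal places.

0.028 km

Porosity at 2.6 km: n = 0.68·exp(−0.75×2.6) = 0.0967
Solid-volume conservation: h(1−n) = h₀(1−n₀) ⇒ h = h₀·(1−n₀)/(1−n)
h = 0.078 × (1 − 0.68)/(1 − 0.0967) = 0.078 × 0.3543 = 0.0276 km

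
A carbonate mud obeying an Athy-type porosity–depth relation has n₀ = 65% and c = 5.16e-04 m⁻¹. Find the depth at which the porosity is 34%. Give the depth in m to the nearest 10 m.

1260 m

Working in km (1 km = 1000 m; c in km⁻¹ = c in m⁻¹ × 1000):
Invert Athy's law: Z = ln(n₀/n) / c
Z = ln(0.65/0.34) / 0.516 = ln(1.912) / 0.516 = 0.6480 / 0.516 = 1.256 km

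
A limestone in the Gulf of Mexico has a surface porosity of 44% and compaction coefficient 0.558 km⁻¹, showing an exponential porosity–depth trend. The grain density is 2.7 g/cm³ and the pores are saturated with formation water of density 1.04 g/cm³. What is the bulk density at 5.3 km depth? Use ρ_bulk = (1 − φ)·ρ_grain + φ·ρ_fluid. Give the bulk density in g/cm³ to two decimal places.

2.66 g/cm³

Porosity at depth: φ = 0.44·exp(−0.558×5.3) = 0.44×0.0520 = 0.0229
Bulk density: ρ_b = (1−φ)ρ_g + φ·ρ_f = 0.9771×2.7 + 0.0229×1.04
       = 2.638 + 0.024 = 2.662 g/cm³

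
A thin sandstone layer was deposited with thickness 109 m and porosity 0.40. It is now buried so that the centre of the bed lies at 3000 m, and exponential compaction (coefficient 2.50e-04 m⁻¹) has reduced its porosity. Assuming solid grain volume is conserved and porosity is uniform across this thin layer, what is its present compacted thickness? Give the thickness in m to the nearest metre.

Working in km (1 km = 1000 m; k in km⁻¹ = k in m⁻¹ × 1000):
Porosity at 3 km: n = 0.4·exp(−0.25×3) = 0.1889
Solid-volume conservation: h(1−n) = h₀(1−n₀) ⇒ h = h₀·(1−n₀)/(1−n)
h = 0.109 × (1 − 0.4)/(1 − 0.1889) = 0.109 × 0.7398 = 0.0806 km

81 m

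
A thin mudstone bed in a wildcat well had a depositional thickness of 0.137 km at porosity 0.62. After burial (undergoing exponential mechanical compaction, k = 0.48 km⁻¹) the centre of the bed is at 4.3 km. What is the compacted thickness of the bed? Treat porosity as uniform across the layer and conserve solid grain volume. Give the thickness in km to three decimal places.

Porosity at 4.3 km: phi = 0.62·exp(−0.48×4.3) = 0.0787
Solid-volume conservation: h(1−phi) = h₀(1−phi₀) ⇒ h = h₀·(1−phi₀)/(1−phi)
h = 0.137 × (1 − 0.62)/(1 − 0.0787) = 0.137 × 0.4125 = 0.0565 km

0.057 km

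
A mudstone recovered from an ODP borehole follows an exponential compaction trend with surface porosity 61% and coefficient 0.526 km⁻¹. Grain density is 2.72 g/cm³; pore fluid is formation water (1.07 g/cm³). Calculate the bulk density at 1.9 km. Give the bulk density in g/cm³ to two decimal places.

2.35 g/cm³

Porosity at depth: n = 0.61·exp(−0.526×1.9) = 0.61×0.3681 = 0.2245
Bulk density: ρ_b = (1−n)ρ_g + n·ρ_f = 0.7755×2.72 + 0.2245×1.07
       = 2.109 + 0.240 = 2.350 g/cm³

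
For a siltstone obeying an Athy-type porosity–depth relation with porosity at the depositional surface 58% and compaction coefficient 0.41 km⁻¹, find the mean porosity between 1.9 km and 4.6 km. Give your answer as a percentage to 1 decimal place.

16.1%

⟨n⟩ = (1/(Z₂−Z₁)) ∫ n₀ e^(−cZ) dZ = n₀·(e^(−c·Z₁) − e^(−c·Z₂)) / (c·(Z₂−Z₁))
e^(−0.41×1.9) = 0.4589; e^(−0.41×4.6) = 0.1517
⟨n⟩ = 0.58 × (0.4589 − 0.1517) / (0.41 × 2.7) = 0.58 × 0.2775 = 0.1609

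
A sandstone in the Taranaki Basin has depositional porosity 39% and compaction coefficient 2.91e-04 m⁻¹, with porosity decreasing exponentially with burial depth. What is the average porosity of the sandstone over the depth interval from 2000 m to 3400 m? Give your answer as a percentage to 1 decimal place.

Working in km (1 km = 1000 m; β in km⁻¹ = β in m⁻¹ × 1000):
⟨n⟩ = (1/(z₂−z₁)) ∫ n₀ e^(−βz) dz = n₀·(e^(−β·z₁) − e^(−β·z₂)) / (β·(z₂−z₁))
e^(−0.291×2) = 0.5588; e^(−0.291×3.4) = 0.3718
⟨n⟩ = 0.39 × (0.5588 − 0.3718) / (0.291 × 1.4) = 0.39 × 0.4590 = 0.1790

17.9%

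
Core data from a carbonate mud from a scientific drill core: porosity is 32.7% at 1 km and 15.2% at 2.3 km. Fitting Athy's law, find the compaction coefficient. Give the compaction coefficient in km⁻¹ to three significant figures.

0.589 km⁻¹

Athy: n(z) = n₀ e^(−βz) ⇒ n₁/n₂ = e^{β(z₂−z₁)} ⇒ β = ln(n₁/n₂)/(z₂−z₁)
β = ln(0.327/0.152) / (2.3 − 1) = ln(2.151) / 1.3 = 0.7661 / 1.3 = 0.5893 km⁻¹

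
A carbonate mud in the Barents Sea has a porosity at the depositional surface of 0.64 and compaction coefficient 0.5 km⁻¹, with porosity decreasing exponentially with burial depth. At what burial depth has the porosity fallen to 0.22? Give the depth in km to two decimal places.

Invert Athy's law: z = ln(n₀/n) / k
z = ln(0.64/0.22) / 0.5 = ln(2.909) / 0.5 = 1.0678 / 0.5 = 2.136 km

2.14 km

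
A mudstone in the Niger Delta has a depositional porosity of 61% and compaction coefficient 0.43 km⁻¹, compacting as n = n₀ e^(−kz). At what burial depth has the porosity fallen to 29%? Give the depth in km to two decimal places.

1.73 km

Invert Athy's law: z = ln(n₀/n) / k
z = ln(0.61/0.29) / 0.43 = ln(2.103) / 0.43 = 0.7436 / 0.43 = 1.729 km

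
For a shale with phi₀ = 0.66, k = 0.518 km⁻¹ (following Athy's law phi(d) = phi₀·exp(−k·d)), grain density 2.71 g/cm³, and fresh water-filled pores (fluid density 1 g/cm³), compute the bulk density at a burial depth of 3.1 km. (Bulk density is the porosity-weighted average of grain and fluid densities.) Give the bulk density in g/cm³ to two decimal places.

Porosity at depth: phi = 0.66·exp(−0.518×3.1) = 0.66×0.2007 = 0.1325
Bulk density: ρ_b = (1−phi)ρ_g + phi·ρ_f = 0.8675×2.71 + 0.1325×1
       = 2.351 + 0.132 = 2.483 g/cm³

2.48 g/cm³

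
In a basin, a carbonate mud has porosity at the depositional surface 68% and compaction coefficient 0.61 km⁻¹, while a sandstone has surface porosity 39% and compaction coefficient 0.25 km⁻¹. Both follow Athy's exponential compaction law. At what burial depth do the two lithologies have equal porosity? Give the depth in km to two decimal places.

Set n₀ₐ e^(−cₐZ) = n₀ᵦ e^(−cᵦZ) ⇒ ln(n₀ₐ/n₀ᵦ) = (cₐ − cᵦ)·Z
Z = ln(0.68/0.39) / (0.61 − 0.25) = 0.5559 / 0.36 = 1.544 km

1.54 km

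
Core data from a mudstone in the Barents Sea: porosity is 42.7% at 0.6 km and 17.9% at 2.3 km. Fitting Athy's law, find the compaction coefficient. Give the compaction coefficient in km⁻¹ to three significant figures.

0.511 km⁻¹

Athy: phi(Z) = phi₀ e^(−βZ) ⇒ phi₁/phi₂ = e^{β(Z₂−Z₁)} ⇒ β = ln(phi₁/phi₂)/(Z₂−Z₁)
β = ln(0.427/0.179) / (2.3 − 0.6) = ln(2.385) / 1.7 = 0.8694 / 1.7 = 0.5114 km⁻¹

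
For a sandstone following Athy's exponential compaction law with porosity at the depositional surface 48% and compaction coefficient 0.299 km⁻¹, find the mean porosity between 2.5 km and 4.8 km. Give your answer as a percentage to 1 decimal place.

⟨phi⟩ = (1/(z₂−z₁)) ∫ phi₀ e^(−βz) dz = phi₀·(e^(−β·z₁) − e^(−β·z₂)) / (β·(z₂−z₁))
e^(−0.299×2.5) = 0.4735; e^(−0.299×4.8) = 0.2381
⟨phi⟩ = 0.48 × (0.4735 − 0.2381) / (0.299 × 2.3) = 0.48 × 0.3424 = 0.1644

16.4%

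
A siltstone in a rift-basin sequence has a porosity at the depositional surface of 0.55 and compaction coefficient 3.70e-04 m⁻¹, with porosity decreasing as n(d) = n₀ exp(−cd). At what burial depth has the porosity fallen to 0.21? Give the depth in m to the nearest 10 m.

2600 m

Working in km (1 km = 1000 m; c in km⁻¹ = c in m⁻¹ × 1000):
Invert Athy's law: d = ln(n₀/n) / c
d = ln(0.55/0.21) / 0.37 = ln(2.619) / 0.37 = 0.9628 / 0.37 = 2.602 km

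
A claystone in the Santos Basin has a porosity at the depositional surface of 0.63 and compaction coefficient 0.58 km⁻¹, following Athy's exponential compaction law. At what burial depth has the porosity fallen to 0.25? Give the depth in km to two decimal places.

Invert Athy's law: z = ln(phi₀/phi) / β
z = ln(0.63/0.25) / 0.58 = ln(2.52) / 0.58 = 0.9243 / 0.58 = 1.594 km

1.59 km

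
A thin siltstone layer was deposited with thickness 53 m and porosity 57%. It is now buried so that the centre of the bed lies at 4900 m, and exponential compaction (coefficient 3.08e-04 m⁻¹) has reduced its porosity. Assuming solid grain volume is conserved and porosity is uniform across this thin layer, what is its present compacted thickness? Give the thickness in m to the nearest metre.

26 m

Working in km (1 km = 1000 m; β in km⁻¹ = β in m⁻¹ × 1000):
Porosity at 4.9 km: φ = 0.57·exp(−0.308×4.9) = 0.1260
Solid-volume conservation: h(1−φ) = h₀(1−φ₀) ⇒ h = h₀·(1−φ₀)/(1−φ)
h = 0.053 × (1 − 0.57)/(1 − 0.1260) = 0.053 × 0.4920 = 0.0261 km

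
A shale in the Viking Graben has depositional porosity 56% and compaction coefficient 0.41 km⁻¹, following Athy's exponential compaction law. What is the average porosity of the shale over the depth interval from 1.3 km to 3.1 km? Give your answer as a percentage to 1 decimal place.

⟨n⟩ = (1/(d₂−d₁)) ∫ n₀ e^(−βd) dd = n₀·(e^(−β·d₁) − e^(−β·d₂)) / (β·(d₂−d₁))
e^(−0.41×1.3) = 0.5868; e^(−0.41×3.1) = 0.2806
⟨n⟩ = 0.56 × (0.5868 − 0.2806) / (0.41 × 1.8) = 0.56 × 0.4150 = 0.2324

23.2%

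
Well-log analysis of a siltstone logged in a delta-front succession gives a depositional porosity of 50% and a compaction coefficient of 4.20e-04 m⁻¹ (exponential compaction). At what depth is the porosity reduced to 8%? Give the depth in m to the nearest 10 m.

4360 m

Working in km (1 km = 1000 m; k in km⁻¹ = k in m⁻¹ × 1000):
Invert Athy's law: z = ln(n₀/n) / k
z = ln(0.5/0.08) / 0.42 = ln(6.25) / 0.42 = 1.8326 / 0.42 = 4.363 km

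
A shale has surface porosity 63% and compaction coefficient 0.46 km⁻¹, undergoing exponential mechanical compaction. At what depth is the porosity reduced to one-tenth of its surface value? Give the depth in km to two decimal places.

phi/phi₀ = 1/10 ⇒ exp(−c·d) = 1/10 ⇒ d = ln(10) / c
d = 2.3026 / 0.46 = 5.006 km

5.01 km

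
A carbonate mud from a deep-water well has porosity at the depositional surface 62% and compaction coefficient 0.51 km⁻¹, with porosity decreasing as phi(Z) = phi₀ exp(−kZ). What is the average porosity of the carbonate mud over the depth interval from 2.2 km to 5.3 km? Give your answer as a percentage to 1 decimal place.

⟨phi⟩ = (1/(Z₂−Z₁)) ∫ phi₀ e^(−kZ) dZ = phi₀·(e^(−k·Z₁) − e^(−k·Z₂)) / (k·(Z₂−Z₁))
e^(−0.51×2.2) = 0.3256; e^(−0.51×5.3) = 0.0670
⟨phi⟩ = 0.62 × (0.3256 − 0.0670) / (0.51 × 3.1) = 0.62 × 0.1636 = 0.1014

10.1%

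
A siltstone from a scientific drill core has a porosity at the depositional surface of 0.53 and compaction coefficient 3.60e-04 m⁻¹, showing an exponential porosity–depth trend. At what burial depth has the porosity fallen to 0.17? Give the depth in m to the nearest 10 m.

Working in km (1 km = 1000 m; β in km⁻¹ = β in m⁻¹ × 1000):
Invert Athy's law: z = ln(φ₀/φ) / β
z = ln(0.53/0.17) / 0.36 = ln(3.118) / 0.36 = 1.1371 / 0.36 = 3.159 km

3160 m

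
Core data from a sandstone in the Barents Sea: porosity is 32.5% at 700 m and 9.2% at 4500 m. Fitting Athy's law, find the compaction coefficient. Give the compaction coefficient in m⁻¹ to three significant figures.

0.000332 m⁻¹

Working in km (1 km = 1000 m; c in km⁻¹ = c in m⁻¹ × 1000):
Athy: phi(Z) = phi₀ e^(−cZ) ⇒ phi₁/phi₂ = e^{c(Z₂−Z₁)} ⇒ c = ln(phi₁/phi₂)/(Z₂−Z₁)
c = ln(0.325/0.092) / (4.5 − 0.7) = ln(3.533) / 3.8 = 1.2620 / 3.8 = 0.3321 km⁻¹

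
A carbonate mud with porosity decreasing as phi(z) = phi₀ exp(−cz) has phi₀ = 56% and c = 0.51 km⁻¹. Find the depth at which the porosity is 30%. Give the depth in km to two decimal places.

1.22 km

Invert Athy's law: z = ln(phi₀/phi) / c
z = ln(0.56/0.3) / 0.51 = ln(1.867) / 0.51 = 0.6242 / 0.51 = 1.224 km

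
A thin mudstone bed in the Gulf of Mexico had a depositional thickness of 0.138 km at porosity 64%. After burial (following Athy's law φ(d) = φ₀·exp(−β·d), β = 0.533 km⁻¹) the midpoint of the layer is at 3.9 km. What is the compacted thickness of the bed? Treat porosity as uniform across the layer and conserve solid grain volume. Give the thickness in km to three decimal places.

Porosity at 3.9 km: φ = 0.64·exp(−0.533×3.9) = 0.0801
Solid-volume conservation: h(1−φ) = h₀(1−φ₀) ⇒ h = h₀·(1−φ₀)/(1−φ)
h = 0.138 × (1 − 0.64)/(1 − 0.0801) = 0.138 × 0.3913 = 0.0540 km

0.054 km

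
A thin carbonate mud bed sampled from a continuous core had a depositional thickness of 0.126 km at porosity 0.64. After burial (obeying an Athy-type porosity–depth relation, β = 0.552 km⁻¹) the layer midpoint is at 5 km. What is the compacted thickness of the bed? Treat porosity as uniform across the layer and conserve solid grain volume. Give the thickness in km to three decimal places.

0.047 km

Porosity at 5 km: n = 0.64·exp(−0.552×5) = 0.0405
Solid-volume conservation: h(1−n) = h₀(1−n₀) ⇒ h = h₀·(1−n₀)/(1−n)
h = 0.126 × (1 − 0.64)/(1 − 0.0405) = 0.126 × 0.3752 = 0.0473 km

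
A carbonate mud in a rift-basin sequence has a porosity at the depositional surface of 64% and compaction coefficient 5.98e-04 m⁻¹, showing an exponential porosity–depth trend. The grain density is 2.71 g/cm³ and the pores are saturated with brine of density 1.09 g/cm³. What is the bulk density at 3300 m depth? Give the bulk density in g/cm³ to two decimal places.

2.57 g/cm³

Working in km (1 km = 1000 m; c in km⁻¹ = c in m⁻¹ × 1000):
Porosity at depth: phi = 0.64·exp(−0.598×3.3) = 0.64×0.1390 = 0.0889
Bulk density: ρ_b = (1−phi)ρ_g + phi·ρ_f = 0.9111×2.71 + 0.0889×1.09
       = 2.469 + 0.097 = 2.566 g/cm³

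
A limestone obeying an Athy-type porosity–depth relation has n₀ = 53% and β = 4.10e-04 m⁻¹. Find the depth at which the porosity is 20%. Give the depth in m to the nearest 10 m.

Working in km (1 km = 1000 m; β in km⁻¹ = β in m⁻¹ × 1000):
Invert Athy's law: Z = ln(n₀/n) / β
Z = ln(0.53/0.2) / 0.41 = ln(2.65) / 0.41 = 0.9746 / 0.41 = 2.377 km

2380 m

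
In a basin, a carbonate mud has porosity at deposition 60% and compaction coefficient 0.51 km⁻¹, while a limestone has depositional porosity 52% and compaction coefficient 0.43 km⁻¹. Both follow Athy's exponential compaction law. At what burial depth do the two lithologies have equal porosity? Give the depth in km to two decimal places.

1.79 km

Set φ₀ₐ e^(−kₐz) = φ₀ᵦ e^(−kᵦz) ⇒ ln(φ₀ₐ/φ₀ᵦ) = (kₐ − kᵦ)·z
z = ln(0.6/0.52) / (0.51 − 0.43) = 0.1431 / 0.08 = 1.789 km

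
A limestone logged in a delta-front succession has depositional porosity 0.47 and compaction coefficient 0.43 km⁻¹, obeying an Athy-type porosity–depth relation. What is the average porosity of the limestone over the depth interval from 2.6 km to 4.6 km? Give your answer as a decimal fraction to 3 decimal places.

0.103

⟨phi⟩ = (1/(d₂−d₁)) ∫ phi₀ e^(−kd) dd = phi₀·(e^(−k·d₁) − e^(−k·d₂)) / (k·(d₂−d₁))
e^(−0.43×2.6) = 0.3269; e^(−0.43×4.6) = 0.1383
⟨phi⟩ = 0.47 × (0.3269 − 0.1383) / (0.43 × 2) = 0.47 × 0.2193 = 0.1031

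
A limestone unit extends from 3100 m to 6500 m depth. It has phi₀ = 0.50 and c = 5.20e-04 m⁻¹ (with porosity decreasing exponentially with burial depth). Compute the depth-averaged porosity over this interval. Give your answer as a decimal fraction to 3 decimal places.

Working in km (1 km = 1000 m; c in km⁻¹ = c in m⁻¹ × 1000):
⟨phi⟩ = (1/(d₂−d₁)) ∫ phi₀ e^(−cd) dd = phi₀·(e^(−c·d₁) − e^(−c·d₂)) / (c·(d₂−d₁))
e^(−0.52×3.1) = 0.1995; e^(−0.52×6.5) = 0.0340
⟨phi⟩ = 0.5 × (0.1995 − 0.0340) / (0.52 × 3.4) = 0.5 × 0.0936 = 0.0468

0.047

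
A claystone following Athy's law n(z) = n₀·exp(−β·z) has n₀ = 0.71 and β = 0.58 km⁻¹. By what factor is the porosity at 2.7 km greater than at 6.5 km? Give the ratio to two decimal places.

9.06

n(z₁)/n(z₂) = e^(−β·z₁)/e^(−β·z₂) = e^{β(z₂−z₁)}
= exp(0.58 × 3.8) = exp(2.204) = 9.0612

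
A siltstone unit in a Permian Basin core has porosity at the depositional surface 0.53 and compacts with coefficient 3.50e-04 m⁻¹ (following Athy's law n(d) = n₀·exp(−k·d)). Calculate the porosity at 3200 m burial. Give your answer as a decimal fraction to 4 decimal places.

Working in km (1 km = 1000 m; k in km⁻¹ = k in m⁻¹ × 1000):
n = n₀·exp(−k·d) = 0.53 × exp(−0.35 × 3.2) = 0.53 × exp(−1.12)
  = 0.53 × 0.3263 = 0.1729

0.1729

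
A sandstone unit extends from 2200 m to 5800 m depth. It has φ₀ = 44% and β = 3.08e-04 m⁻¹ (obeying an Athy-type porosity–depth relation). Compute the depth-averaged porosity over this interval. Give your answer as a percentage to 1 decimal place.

13.5%

Working in km (1 km = 1000 m; β in km⁻¹ = β in m⁻¹ × 1000):
⟨φ⟩ = (1/(z₂−z₁)) ∫ φ₀ e^(−βz) dz = φ₀·(e^(−β·z₁) − e^(−β·z₂)) / (β·(z₂−z₁))
e^(−0.308×2.2) = 0.5078; e^(−0.308×5.8) = 0.1676
⟨φ⟩ = 0.44 × (0.5078 − 0.1676) / (0.308 × 3.6) = 0.44 × 0.3069 = 0.1350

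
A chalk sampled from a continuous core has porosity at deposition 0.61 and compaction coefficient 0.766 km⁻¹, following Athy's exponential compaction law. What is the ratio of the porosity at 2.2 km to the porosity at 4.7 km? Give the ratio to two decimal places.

6.79

phi(Z₁)/phi(Z₂) = e^(−c·Z₁)/e^(−c·Z₂) = e^{c(Z₂−Z₁)}
= exp(0.766 × 2.5) = exp(1.915) = 6.7869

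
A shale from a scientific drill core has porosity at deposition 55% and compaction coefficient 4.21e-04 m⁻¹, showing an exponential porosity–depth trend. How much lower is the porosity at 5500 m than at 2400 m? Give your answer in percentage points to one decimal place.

14.6 percentage points

Working in km (1 km = 1000 m; β in km⁻¹ = β in m⁻¹ × 1000):
phi(2.4) = 0.55·e^(−0.421×2.4) = 0.2002
phi(5.5) = 0.55·e^(−0.421×5.5) = 0.0543
Δphi = 0.2002 − 0.0543 = 0.1459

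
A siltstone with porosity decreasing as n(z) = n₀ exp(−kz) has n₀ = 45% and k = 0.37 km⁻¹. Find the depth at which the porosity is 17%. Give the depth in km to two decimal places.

Invert Athy's law: z = ln(n₀/n) / k
z = ln(0.45/0.17) / 0.37 = ln(2.647) / 0.37 = 0.9734 / 0.37 = 2.631 km

2.63 km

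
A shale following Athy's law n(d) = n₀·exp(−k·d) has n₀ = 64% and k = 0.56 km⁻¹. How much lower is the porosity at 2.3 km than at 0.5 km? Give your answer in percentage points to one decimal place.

n(0.5) = 0.64·e^(−0.56×0.5) = 0.4837
n(2.3) = 0.64·e^(−0.56×2.3) = 0.1765
Δn = 0.4837 − 0.1765 = 0.3072

30.7 percentage points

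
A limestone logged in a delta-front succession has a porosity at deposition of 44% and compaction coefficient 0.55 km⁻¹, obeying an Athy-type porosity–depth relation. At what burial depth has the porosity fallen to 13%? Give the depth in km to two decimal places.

Invert Athy's law: Z = ln(φ₀/φ) / c
Z = ln(0.44/0.13) / 0.55 = ln(3.385) / 0.55 = 1.2192 / 0.55 = 2.217 km

2.22 km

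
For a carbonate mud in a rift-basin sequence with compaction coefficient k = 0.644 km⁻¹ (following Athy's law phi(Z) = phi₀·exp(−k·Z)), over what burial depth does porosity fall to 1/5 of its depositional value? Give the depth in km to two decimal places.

phi/phi₀ = 1/5 ⇒ exp(−k·Z) = 1/5 ⇒ Z = ln(5) / k
Z = 1.6094 / 0.644 = 2.499 km

2.50 km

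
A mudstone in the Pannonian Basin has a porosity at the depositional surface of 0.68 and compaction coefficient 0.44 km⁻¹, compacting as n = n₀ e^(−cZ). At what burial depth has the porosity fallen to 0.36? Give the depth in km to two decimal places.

Invert Athy's law: Z = ln(n₀/n) / c
Z = ln(0.68/0.36) / 0.44 = ln(1.889) / 0.44 = 0.6360 / 0.44 = 1.445 km

1.45 km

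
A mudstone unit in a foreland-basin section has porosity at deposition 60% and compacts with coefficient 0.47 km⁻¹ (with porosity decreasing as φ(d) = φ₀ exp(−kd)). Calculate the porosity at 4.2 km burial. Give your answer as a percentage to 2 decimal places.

8.33%

φ = φ₀·exp(−k·d) = 0.6 × exp(−0.47 × 4.2) = 0.6 × exp(−1.974)
  = 0.6 × 0.1389 = 0.0833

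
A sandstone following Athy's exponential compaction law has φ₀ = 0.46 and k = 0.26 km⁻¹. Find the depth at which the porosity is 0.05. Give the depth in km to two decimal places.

Invert Athy's law: z = ln(φ₀/φ) / k
z = ln(0.46/0.05) / 0.26 = ln(9.2) / 0.26 = 2.2192 / 0.26 = 8.535 km

8.54 km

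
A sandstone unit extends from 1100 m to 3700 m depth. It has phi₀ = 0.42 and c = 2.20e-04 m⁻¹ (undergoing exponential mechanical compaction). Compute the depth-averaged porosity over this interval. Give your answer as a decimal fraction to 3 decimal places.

Working in km (1 km = 1000 m; c in km⁻¹ = c in m⁻¹ × 1000):
⟨phi⟩ = (1/(d₂−d₁)) ∫ phi₀ e^(−cd) dd = phi₀·(e^(−c·d₁) − e^(−c·d₂)) / (c·(d₂−d₁))
e^(−0.22×1.1) = 0.7851; e^(−0.22×3.7) = 0.4431
⟨phi⟩ = 0.42 × (0.7851 − 0.4431) / (0.22 × 2.6) = 0.42 × 0.5979 = 0.2511

0.251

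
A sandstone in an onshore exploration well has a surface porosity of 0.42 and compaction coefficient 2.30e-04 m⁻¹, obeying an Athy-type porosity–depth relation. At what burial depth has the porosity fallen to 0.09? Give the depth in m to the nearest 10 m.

Working in km (1 km = 1000 m; c in km⁻¹ = c in m⁻¹ × 1000):
Invert Athy's law: d = ln(n₀/n) / c
d = ln(0.42/0.09) / 0.23 = ln(4.667) / 0.23 = 1.5404 / 0.23 = 6.698 km

6700 m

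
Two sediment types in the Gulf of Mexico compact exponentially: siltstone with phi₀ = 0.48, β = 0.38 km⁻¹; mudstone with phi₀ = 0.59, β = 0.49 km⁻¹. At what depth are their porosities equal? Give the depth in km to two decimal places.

1.88 km

Set phi₀ₐ e^(−βₐd) = phi₀ᵦ e^(−βᵦd) ⇒ ln(phi₀ₐ/phi₀ᵦ) = (βₐ − βᵦ)·d
d = ln(0.48/0.59) / (0.38 − 0.49) = -0.2063 / -0.11 = 1.876 km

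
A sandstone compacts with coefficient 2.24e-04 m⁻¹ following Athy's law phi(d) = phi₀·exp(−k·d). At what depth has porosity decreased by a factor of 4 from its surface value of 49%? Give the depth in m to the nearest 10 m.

Working in km (1 km = 1000 m; k in km⁻¹ = k in m⁻¹ × 1000):
phi/phi₀ = 1/4 ⇒ exp(−k·d) = 1/4 ⇒ d = ln(4) / k
d = 1.3863 / 0.224 = 6.189 km

6190 m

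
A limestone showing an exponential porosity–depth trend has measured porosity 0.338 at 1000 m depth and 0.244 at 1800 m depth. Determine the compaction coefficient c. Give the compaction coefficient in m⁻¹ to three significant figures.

0.000407 m⁻¹

Working in km (1 km = 1000 m; c in km⁻¹ = c in m⁻¹ × 1000):
Athy: phi(d) = phi₀ e^(−cd) ⇒ phi₁/phi₂ = e^{c(d₂−d₁)} ⇒ c = ln(phi₁/phi₂)/(d₂−d₁)
c = ln(0.338/0.244) / (1.8 − 1) = ln(1.385) / 0.8 = 0.3259 / 0.8 = 0.4073 km⁻¹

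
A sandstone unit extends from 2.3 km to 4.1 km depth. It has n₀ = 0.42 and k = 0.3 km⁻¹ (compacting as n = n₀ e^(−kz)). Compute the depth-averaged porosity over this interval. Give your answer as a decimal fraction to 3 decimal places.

⟨n⟩ = (1/(z₂−z₁)) ∫ n₀ e^(−kz) dz = n₀·(e^(−k·z₁) − e^(−k·z₂)) / (k·(z₂−z₁))
e^(−0.3×2.3) = 0.5016; e^(−0.3×4.1) = 0.2923
⟨n⟩ = 0.42 × (0.5016 − 0.2923) / (0.3 × 1.8) = 0.42 × 0.3876 = 0.1628

0.163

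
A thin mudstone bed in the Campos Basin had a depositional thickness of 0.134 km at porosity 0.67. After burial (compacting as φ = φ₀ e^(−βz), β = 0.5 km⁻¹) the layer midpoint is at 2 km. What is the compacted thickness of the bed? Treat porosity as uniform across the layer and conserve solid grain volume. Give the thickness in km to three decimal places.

Porosity at 2 km: φ = 0.67·exp(−0.5×2) = 0.2465
Solid-volume conservation: h(1−φ) = h₀(1−φ₀) ⇒ h = h₀·(1−φ₀)/(1−φ)
h = 0.134 × (1 − 0.67)/(1 − 0.2465) = 0.134 × 0.4379 = 0.0587 km

0.059 km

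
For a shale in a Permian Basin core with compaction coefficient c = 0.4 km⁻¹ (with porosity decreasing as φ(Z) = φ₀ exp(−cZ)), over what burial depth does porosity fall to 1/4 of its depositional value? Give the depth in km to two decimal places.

φ/φ₀ = 1/4 ⇒ exp(−c·Z) = 1/4 ⇒ Z = ln(4) / c
Z = 1.3863 / 0.4 = 3.466 km

3.47 km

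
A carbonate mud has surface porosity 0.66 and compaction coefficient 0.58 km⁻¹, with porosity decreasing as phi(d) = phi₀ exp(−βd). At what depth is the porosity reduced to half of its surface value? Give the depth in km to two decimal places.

phi/phi₀ = 1/2 ⇒ exp(−β·d) = 1/2 ⇒ d = ln(2) / β
d = 0.6931 / 0.58 = 1.195 km

1.20 km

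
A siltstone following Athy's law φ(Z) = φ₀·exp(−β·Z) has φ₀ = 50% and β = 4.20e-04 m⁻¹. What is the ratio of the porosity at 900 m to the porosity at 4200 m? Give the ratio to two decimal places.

4.00

Working in km (1 km = 1000 m; β in km⁻¹ = β in m⁻¹ × 1000):
φ(Z₁)/φ(Z₂) = e^(−β·Z₁)/e^(−β·Z₂) = e^{β(Z₂−Z₁)}
= exp(0.42 × 3.3) = exp(1.386) = 3.9988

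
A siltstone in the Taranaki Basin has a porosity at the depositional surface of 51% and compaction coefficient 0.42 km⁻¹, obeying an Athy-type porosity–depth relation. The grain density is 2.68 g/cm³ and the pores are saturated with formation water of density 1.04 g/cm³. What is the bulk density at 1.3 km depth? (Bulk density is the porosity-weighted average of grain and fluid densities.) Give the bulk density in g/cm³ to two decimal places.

Porosity at depth: phi = 0.51·exp(−0.42×1.3) = 0.51×0.5793 = 0.2954
Bulk density: ρ_b = (1−phi)ρ_g + phi·ρ_f = 0.7046×2.68 + 0.2954×1.04
       = 1.888 + 0.307 = 2.196 g/cm³

2.20 g/cm³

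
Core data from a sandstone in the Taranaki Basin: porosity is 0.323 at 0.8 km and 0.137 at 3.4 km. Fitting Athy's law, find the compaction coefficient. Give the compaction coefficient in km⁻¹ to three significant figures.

Athy: n(z) = n₀ e^(−cz) ⇒ n₁/n₂ = e^{c(z₂−z₁)} ⇒ c = ln(n₁/n₂)/(z₂−z₁)
c = ln(0.323/0.137) / (3.4 − 0.8) = ln(2.358) / 2.6 = 0.8577 / 2.6 = 0.3299 km⁻¹

0.330 km⁻¹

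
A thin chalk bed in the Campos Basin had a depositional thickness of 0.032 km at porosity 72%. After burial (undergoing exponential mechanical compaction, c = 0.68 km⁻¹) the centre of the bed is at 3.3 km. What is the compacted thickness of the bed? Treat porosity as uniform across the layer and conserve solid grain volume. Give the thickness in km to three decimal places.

0.010 km

Porosity at 3.3 km: phi = 0.72·exp(−0.68×3.3) = 0.0763
Solid-volume conservation: h(1−phi) = h₀(1−phi₀) ⇒ h = h₀·(1−phi₀)/(1−phi)
h = 0.032 × (1 − 0.72)/(1 − 0.0763) = 0.032 × 0.3031 = 0.0097 km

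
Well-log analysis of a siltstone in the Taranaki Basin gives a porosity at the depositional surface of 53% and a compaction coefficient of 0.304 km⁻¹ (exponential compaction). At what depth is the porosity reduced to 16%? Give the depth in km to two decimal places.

Invert Athy's law: Z = ln(phi₀/phi) / β
Z = ln(0.53/0.16) / 0.304 = ln(3.312) / 0.304 = 1.1977 / 0.304 = 3.940 km

3.94 km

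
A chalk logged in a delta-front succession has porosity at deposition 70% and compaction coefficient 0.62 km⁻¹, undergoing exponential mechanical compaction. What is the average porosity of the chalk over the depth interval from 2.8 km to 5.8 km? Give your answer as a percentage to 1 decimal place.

5.6%

⟨n⟩ = (1/(d₂−d₁)) ∫ n₀ e^(−kd) dd = n₀·(e^(−k·d₁) − e^(−k·d₂)) / (k·(d₂−d₁))
e^(−0.62×2.8) = 0.1762; e^(−0.62×5.8) = 0.0274
⟨n⟩ = 0.7 × (0.1762 − 0.0274) / (0.62 × 3) = 0.7 × 0.0800 = 0.0560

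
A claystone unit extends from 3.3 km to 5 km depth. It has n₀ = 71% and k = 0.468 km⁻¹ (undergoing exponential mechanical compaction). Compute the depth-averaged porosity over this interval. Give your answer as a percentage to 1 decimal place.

⟨n⟩ = (1/(Z₂−Z₁)) ∫ n₀ e^(−kZ) dZ = n₀·(e^(−k·Z₁) − e^(−k·Z₂)) / (k·(Z₂−Z₁))
e^(−0.468×3.3) = 0.2134; e^(−0.468×5) = 0.0963
⟨n⟩ = 0.71 × (0.2134 − 0.0963) / (0.468 × 1.7) = 0.71 × 0.1472 = 0.1045

10.5%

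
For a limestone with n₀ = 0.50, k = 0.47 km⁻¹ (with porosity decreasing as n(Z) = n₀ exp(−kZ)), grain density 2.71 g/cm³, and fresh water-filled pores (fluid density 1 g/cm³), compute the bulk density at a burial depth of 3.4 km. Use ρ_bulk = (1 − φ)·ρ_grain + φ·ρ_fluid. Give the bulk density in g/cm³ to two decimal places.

Porosity at depth: n = 0.5·exp(−0.47×3.4) = 0.5×0.2023 = 0.1012
Bulk density: ρ_b = (1−n)ρ_g + n·ρ_f = 0.8988×2.71 + 0.1012×1
       = 2.436 + 0.101 = 2.537 g/cm³

2.54 g/cm³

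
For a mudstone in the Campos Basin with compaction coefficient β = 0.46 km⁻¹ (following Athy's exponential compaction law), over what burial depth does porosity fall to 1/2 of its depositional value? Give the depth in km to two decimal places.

φ/φ₀ = 1/2 ⇒ exp(−β·d) = 1/2 ⇒ d = ln(2) / β
d = 0.6931 / 0.46 = 1.507 km

1.51 km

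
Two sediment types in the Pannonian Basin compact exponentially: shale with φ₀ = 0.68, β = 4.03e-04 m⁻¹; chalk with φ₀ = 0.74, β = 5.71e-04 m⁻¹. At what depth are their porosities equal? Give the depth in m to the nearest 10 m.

500 m

Working in km (1 km = 1000 m; β in km⁻¹ = β in m⁻¹ × 1000):
Set φ₀ₐ e^(−βₐZ) = φ₀ᵦ e^(−βᵦZ) ⇒ ln(φ₀ₐ/φ₀ᵦ) = (βₐ − βᵦ)·Z
Z = ln(0.68/0.74) / (0.403 − 0.571) = -0.0846 / -0.168 = 0.503 km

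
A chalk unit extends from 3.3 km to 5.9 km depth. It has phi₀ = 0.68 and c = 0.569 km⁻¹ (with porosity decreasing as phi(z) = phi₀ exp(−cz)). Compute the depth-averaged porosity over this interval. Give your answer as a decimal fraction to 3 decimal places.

⟨phi⟩ = (1/(z₂−z₁)) ∫ phi₀ e^(−cz) dz = phi₀·(e^(−c·z₁) − e^(−c·z₂)) / (c·(z₂−z₁))
e^(−0.569×3.3) = 0.1529; e^(−0.569×5.9) = 0.0348
⟨phi⟩ = 0.68 × (0.1529 − 0.0348) / (0.569 × 2.6) = 0.68 × 0.0798 = 0.0543

0.054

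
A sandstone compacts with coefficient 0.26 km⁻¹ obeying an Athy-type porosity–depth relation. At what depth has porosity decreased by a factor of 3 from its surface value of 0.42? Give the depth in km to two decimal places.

φ/φ₀ = 1/3 ⇒ exp(−c·Z) = 1/3 ⇒ Z = ln(3) / c
Z = 1.0986 / 0.26 = 4.225 km

4.23 km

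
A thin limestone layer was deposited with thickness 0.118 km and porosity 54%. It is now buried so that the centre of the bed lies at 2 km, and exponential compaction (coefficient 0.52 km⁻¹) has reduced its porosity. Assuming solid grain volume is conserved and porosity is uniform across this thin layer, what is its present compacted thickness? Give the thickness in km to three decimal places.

Porosity at 2 km: φ = 0.54·exp(−0.52×2) = 0.1909
Solid-volume conservation: h(1−φ) = h₀(1−φ₀) ⇒ h = h₀·(1−φ₀)/(1−φ)
h = 0.118 × (1 − 0.54)/(1 − 0.1909) = 0.118 × 0.5685 = 0.0671 km

0.067 km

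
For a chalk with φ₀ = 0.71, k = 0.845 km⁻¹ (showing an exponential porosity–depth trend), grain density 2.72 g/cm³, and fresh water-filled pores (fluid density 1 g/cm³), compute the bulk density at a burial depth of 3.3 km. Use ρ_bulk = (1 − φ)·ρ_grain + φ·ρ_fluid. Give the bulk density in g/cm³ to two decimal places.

Porosity at depth: φ = 0.71·exp(−0.845×3.3) = 0.71×0.0615 = 0.0437
Bulk density: ρ_b = (1−φ)ρ_g + φ·ρ_f = 0.9563×2.72 + 0.0437×1
       = 2.601 + 0.044 = 2.645 g/cm³

2.64 g/cm³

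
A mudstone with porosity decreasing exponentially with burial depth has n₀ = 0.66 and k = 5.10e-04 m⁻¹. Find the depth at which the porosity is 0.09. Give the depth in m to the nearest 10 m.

Working in km (1 km = 1000 m; k in km⁻¹ = k in m⁻¹ × 1000):
Invert Athy's law: z = ln(n₀/n) / k
z = ln(0.66/0.09) / 0.51 = ln(7.333) / 0.51 = 1.9924 / 0.51 = 3.907 km

3910 m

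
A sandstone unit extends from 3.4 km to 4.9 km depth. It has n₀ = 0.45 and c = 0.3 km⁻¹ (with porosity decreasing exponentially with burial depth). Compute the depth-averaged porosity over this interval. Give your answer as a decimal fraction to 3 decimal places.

0.131

⟨n⟩ = (1/(z₂−z₁)) ∫ n₀ e^(−cz) dz = n₀·(e^(−c·z₁) − e^(−c·z₂)) / (c·(z₂−z₁))
e^(−0.3×3.4) = 0.3606; e^(−0.3×4.9) = 0.2299
⟨n⟩ = 0.45 × (0.3606 − 0.2299) / (0.3 × 1.5) = 0.45 × 0.2904 = 0.1307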